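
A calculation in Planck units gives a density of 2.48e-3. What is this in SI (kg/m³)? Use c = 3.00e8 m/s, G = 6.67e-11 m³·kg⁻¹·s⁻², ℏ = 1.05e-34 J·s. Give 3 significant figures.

1.29e94 kg/m³

One Planck density: ρ_P = c⁵/(ℏG²) = 5.20e96 kg/m³.
2.48e-3 × 5.20e96 kg/m³ = 1.29e94 kg/m³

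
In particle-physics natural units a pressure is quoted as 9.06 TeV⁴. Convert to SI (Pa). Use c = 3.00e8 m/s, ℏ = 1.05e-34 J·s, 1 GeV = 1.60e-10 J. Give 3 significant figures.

1.90e50 Pa

Pressure is [E]/[L]³ = [E]⁴/(ℏc)³.
1 GeV⁴ → 1/(ℏc)³ × (1 GeV in J)⁴ = 2.10e37 Pa.
Convert the energy scale: 9.06 TeV⁴ = 9.06e12 GeV⁴.
Result: 9.06e12 × 2.10e37 = 1.90e50 Pa.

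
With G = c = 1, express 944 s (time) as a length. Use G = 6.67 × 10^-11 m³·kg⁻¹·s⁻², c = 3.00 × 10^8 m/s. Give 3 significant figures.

Time → length via c.
944 s × (c) = 2.83 × 10^11 m

2.83 × 10^11 m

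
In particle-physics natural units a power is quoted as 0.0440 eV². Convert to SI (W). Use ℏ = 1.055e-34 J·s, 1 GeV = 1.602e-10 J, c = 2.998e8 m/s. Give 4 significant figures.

Power is [E]/[T] = [E]²/ℏ.
1 GeV² → 1/ℏ × (1 GeV in J)² = 2.433e14 W.
Convert the energy scale: 0.0440 eV² = 4.40e-20 GeV².
Result: 4.40e-20 × 2.433e14 = 1.070e-5 W.

1.070e-5 W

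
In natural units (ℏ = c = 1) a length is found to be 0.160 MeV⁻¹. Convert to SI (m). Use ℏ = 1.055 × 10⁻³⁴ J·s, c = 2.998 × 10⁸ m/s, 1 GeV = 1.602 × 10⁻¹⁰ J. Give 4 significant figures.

A length is [E]⁻¹ in ℏ=c=1; restore one factor of ℏc.
1 GeV⁻¹ → ℏc × (1 GeV in J)⁻¹ = 1.974 × 10⁻¹⁶ m.
Convert the energy scale: 0.160 MeV⁻¹ = 160 GeV⁻¹.
Result: 160 × 1.974 × 10⁻¹⁶ = 3.159 × 10⁻¹⁴ m.

3.159 × 10⁻¹⁴ m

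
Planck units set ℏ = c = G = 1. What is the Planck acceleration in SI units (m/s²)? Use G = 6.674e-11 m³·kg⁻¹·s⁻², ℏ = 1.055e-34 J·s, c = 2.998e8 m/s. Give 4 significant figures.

5.560e51 m/s²

The unique combination of the constants set to 1 with dimensions of acceleration is a_P = √(c⁷/(ℏG)).
  = √(3.092e103)
  = 5.560e51 m/s²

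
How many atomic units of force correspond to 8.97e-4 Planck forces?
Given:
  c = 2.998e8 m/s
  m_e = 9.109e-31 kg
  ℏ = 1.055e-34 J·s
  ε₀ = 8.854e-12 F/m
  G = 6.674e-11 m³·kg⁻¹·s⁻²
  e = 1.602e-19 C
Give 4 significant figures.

1.321e48

Planck force: F_P = c⁴/G = 1.210e44 N
atomic unit of force: F_au = E_h/a₀ = m_e²e⁶/((4πε₀)³ℏ⁴) = 8.220e-8 N
8.97e-4 × 1.210e44 / 8.220e-8 = 1.321e48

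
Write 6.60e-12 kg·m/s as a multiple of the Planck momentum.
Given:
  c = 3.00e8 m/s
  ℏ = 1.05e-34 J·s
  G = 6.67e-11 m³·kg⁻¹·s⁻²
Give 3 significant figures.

Planck momentum: p_P = √(ℏc³/G) = 6.52 kg·m/s.
6.60e-12 / 6.52 = 1.01e-12

1.01e-12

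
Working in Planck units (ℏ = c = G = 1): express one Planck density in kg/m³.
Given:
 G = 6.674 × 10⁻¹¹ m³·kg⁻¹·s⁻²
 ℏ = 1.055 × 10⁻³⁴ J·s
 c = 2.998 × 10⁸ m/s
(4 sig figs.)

Dimensional analysis gives ρ_P = c⁵/(ℏG²).
  = 2.422 × 10⁴² / 4.699 × 10⁻⁵⁵
  = 5.154 × 10⁹⁶ kg/m³

5.154 × 10⁹⁶ kg/m³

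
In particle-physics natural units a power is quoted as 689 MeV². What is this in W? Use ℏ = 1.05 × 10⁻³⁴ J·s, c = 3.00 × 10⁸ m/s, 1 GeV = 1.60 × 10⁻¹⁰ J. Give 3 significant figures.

Power is [E]/[T] = [E]²/ℏ.
1 GeV² → 1/ℏ × (1 GeV in J)² = 2.44 × 10¹⁴ W.
Convert the energy scale: 689 MeV² = 6.89 × 10⁻⁴ GeV².
Result: 6.89 × 10⁻⁴ × 2.44 × 10¹⁴ = 1.68 × 10¹¹ W.

1.68 × 10¹¹ W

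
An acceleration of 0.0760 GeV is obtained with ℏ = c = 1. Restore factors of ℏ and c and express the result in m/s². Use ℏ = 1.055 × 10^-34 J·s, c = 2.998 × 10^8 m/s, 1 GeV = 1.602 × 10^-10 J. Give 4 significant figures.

Acceleration is [L]/[T]² = c·[E]/ℏ.
1 GeV → c/ℏ × (1 GeV in J) = 4.552 × 10^32 m/s².
Result: 0.0760 × 4.552 × 10^32 = 3.460 × 10^31 m/s².

3.460 × 10^31 m/s²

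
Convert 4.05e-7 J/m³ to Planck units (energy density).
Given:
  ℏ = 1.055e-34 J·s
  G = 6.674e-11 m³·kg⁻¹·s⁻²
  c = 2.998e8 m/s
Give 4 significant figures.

Planck energy density: u_P = c⁷/(ℏG²) = 4.632e113 J/m³.
4.05e-7 / 4.632e113 = 8.743e-121

8.743e-121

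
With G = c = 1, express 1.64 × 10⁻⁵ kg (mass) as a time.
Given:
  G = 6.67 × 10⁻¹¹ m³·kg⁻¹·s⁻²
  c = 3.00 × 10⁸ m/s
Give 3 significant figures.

Mass → time via G/c³.
1.64 × 10⁻⁵ kg × (G/c³) = 4.05 × 10⁻⁴¹ s

4.05 × 10⁻⁴¹ s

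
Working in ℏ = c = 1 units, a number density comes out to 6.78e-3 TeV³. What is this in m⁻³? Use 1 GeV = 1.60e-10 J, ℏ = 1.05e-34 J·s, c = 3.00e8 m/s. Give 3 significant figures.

8.89e53 m⁻³

Number density is [L]⁻³ = [E]³/(ℏc)³.
1 GeV³ → 1/(ℏc)³ × (1 GeV in J)³ = 1.31e47 m⁻³.
Convert the energy scale: 6.78e-3 TeV³ = 6.78e6 GeV³.
Result: 6.78e6 × 1.31e47 = 8.89e53 m⁻³.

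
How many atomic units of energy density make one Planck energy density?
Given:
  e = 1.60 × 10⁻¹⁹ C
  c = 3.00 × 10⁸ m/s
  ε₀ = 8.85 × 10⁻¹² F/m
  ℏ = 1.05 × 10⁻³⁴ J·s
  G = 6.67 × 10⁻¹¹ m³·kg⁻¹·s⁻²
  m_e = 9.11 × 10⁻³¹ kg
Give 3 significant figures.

Planck energy density: u_P = c⁷/(ℏG²) = 4.68 × 10¹¹³ J/m³
atomic unit of energy density: u_au = E_h/a₀³ = m_e⁴e¹⁰/((4πε₀)⁵ℏ⁸) = 3.01 × 10¹³ J/m³
ratio = 4.68 × 10¹¹³ / 3.01 × 10¹³ = 1.55 × 10¹⁰⁰

1.55 × 10¹⁰⁰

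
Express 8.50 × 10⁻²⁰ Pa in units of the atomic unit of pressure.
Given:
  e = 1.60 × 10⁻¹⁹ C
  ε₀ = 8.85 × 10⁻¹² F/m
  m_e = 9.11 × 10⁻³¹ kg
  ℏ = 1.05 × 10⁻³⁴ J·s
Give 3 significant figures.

atomic unit of pressure: P_au = E_h/a₀³ = m_e⁴e¹⁰/((4πε₀)⁵ℏ⁸) = 3.01 × 10¹³ Pa.
8.50 × 10⁻²⁰ / 3.01 × 10¹³ = 2.82 × 10⁻³³

2.82 × 10⁻³³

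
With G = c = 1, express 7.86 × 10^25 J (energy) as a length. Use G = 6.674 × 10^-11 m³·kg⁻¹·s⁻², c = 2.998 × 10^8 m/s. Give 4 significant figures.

6.494 × 10^-19 m

Energy → length via G/c⁴.
7.86 × 10^25 J × (G/c⁴) = 6.494 × 10^-19 m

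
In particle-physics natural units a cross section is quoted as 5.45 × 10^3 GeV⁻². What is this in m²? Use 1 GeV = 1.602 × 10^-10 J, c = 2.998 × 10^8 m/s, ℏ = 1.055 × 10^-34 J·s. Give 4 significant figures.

2.124 × 10^-28 m²

Area is [L]² = [E]⁻²·(ℏc)²; restore (ℏc)².
1 GeV⁻² → (ℏc)² × (1 GeV in J)⁻² = 3.898 × 10^-32 m².
Result: 5.45 × 10^3 × 3.898 × 10^-32 = 2.124 × 10^-28 m².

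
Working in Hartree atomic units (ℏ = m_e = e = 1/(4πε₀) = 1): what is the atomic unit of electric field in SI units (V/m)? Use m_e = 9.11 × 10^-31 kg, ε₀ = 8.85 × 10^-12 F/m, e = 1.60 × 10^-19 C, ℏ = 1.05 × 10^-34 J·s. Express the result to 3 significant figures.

5.20 × 10^11 V/m

Dimensional analysis gives E_au = E_h/(e a₀) = m_e²e⁵/((4πε₀)³ℏ⁴).
E_h = 4.38 × 10^-18 J
a₀ = 5.26 × 10^-11 m
E_h/(e·a₀) = 5.20 × 10^11 V/m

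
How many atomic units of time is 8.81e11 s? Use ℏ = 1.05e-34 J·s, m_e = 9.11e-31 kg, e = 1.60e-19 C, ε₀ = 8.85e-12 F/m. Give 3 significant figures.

3.67e28

atomic unit of time: τ_au = (4πε₀)²ℏ³/(m_e e⁴) = 2.40e-17 s.
8.81e11 / 2.40e-17 = 3.67e28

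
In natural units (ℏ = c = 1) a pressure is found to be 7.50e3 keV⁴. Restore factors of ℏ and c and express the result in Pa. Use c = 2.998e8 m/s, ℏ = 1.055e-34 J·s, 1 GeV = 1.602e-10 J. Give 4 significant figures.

1.561e17 Pa

Pressure is [E]/[L]³ = [E]⁴/(ℏc)³.
1 GeV⁴ → 1/(ℏc)³ × (1 GeV in J)⁴ = 2.082e37 Pa.
Convert the energy scale: 7.50e3 keV⁴ = 7.50e-21 GeV⁴.
Result: 7.50e-21 × 2.082e37 = 1.561e17 Pa.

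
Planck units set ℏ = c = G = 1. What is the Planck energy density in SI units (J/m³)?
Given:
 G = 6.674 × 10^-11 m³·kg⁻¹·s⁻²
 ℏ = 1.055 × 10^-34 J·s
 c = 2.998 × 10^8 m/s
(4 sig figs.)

4.632 × 10^113 J/m³

The unique combination of the constants set to 1 with dimensions of energy density is u_P = c⁷/(ℏG²).
  = 2.177 × 10^59 / 4.699 × 10^-55
  = 4.632 × 10^113 J/m³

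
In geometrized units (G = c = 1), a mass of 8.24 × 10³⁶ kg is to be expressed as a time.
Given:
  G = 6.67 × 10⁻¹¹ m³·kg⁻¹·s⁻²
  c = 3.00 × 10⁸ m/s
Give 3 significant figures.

Mass → time via G/c³.
8.24 × 10³⁶ kg × (G/c³) = 20.4 s

20.4 s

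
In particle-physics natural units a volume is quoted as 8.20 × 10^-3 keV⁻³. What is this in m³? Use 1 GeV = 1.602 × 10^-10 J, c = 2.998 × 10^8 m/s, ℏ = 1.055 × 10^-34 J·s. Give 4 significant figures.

6.311 × 10^-32 m³

Volume is [L]³ = [E]⁻³·(ℏc)³.
1 GeV⁻³ → (ℏc)³ × (1 GeV in J)⁻³ = 7.696 × 10^-48 m³.
Convert the energy scale: 8.20 × 10^-3 keV⁻³ = 8.20 × 10^15 GeV⁻³.
Result: 8.20 × 10^15 × 7.696 × 10^-48 = 6.311 × 10^-32 m³.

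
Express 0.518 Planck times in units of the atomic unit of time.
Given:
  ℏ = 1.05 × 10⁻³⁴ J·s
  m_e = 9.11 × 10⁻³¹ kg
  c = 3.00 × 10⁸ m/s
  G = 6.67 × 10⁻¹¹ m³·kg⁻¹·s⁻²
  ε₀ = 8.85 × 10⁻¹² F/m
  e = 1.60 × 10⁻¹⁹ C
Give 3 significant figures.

Planck time: t_P = √(ℏG/c⁵) = 5.37 × 10⁻⁴⁴ s
atomic unit of time: τ_au = (4πε₀)²ℏ³/(m_e e⁴) = 2.40 × 10⁻¹⁷ s
0.518 × 5.37 × 10⁻⁴⁴ / 2.40 × 10⁻¹⁷ = 1.16 × 10⁻²⁷

1.16 × 10⁻²⁷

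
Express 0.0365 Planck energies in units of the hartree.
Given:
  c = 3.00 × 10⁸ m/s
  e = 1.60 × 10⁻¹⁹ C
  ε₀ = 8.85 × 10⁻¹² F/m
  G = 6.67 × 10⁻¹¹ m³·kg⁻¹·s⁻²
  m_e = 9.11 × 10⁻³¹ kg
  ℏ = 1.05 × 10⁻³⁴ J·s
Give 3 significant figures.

1.63 × 10²⁵

Planck energy: E_P = √(ℏc⁵/G) = 1.96 × 10⁹ J
hartree: E_h = m_e e⁴/(4πε₀ℏ)² = 4.38 × 10⁻¹⁸ J
0.0365 × 1.96 × 10⁹ / 4.38 × 10⁻¹⁸ = 1.63 × 10²⁵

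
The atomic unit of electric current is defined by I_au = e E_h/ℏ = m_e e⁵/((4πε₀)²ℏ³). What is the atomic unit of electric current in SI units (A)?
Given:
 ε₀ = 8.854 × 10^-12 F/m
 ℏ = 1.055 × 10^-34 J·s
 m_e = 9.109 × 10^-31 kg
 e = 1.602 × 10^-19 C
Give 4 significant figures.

I_au = e E_h/ℏ = m_e e⁵/((4πε₀)²ℏ³)
E_h = 4.354 × 10^-18 J
e·E_h/ℏ = 6.612 × 10^-3 A

6.612 × 10^-3 A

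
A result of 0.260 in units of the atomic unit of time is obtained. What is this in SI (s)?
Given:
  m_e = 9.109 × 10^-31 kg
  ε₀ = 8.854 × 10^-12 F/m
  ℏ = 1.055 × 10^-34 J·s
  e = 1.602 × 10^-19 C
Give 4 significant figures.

One atomic unit of time: τ_au = (4πε₀)²ℏ³/(m_e e⁴) = 2.423 × 10^-17 s.
0.260 × 2.423 × 10^-17 s = 6.300 × 10^-18 s

6.300 × 10^-18 s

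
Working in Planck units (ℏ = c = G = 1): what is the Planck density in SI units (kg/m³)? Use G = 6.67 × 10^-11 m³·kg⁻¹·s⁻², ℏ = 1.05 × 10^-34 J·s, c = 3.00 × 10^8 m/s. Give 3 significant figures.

5.20 × 10^96 kg/m³

From ℏ = c = G = 1 the density scale is ρ_P = c⁵/(ℏG²).
  = 2.43 × 10^42 / 4.67 × 10^-55
  = 5.20 × 10^96 kg/m³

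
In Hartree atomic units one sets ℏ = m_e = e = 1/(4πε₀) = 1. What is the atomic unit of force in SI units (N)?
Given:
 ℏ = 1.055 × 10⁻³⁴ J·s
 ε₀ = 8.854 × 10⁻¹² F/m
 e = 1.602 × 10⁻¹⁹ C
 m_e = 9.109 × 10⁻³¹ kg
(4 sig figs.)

8.220 × 10⁻⁸ N

F_au = E_h/a₀ = m_e²e⁶/((4πε₀)³ℏ⁴)
E_h = 4.354 × 10⁻¹⁸ J
a₀ = 5.297 × 10⁻¹¹ m
E_h/a₀ = 8.220 × 10⁻⁸ N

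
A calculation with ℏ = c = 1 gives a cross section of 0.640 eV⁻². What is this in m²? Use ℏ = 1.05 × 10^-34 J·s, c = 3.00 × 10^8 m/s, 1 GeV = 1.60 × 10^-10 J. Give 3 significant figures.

Area is [L]² = [E]⁻²·(ℏc)²; restore (ℏc)².
1 GeV⁻² → (ℏc)² × (1 GeV in J)⁻² = 3.88 × 10^-32 m².
Convert the energy scale: 0.640 eV⁻² = 6.40 × 10^17 GeV⁻².
Result: 6.40 × 10^17 × 3.88 × 10^-32 = 2.48 × 10^-14 m².

2.48 × 10^-14 m²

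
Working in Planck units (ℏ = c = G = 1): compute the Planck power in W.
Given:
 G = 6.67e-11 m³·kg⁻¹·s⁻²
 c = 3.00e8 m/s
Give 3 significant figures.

The unique combination of the constants set to 1 with dimensions of power is P_P = c⁵/G.
  = 2.43e42 / 6.67e-11
  = 3.64e52 W

3.64e52 W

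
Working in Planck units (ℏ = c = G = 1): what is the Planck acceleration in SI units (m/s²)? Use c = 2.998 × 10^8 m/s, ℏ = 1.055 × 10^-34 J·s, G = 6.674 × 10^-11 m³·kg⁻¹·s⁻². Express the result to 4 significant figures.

5.560 × 10^51 m/s²

Dimensional analysis gives a_P = √(c⁷/(ℏG)).
  = √(3.092 × 10^103)
  = 5.560 × 10^51 m/s²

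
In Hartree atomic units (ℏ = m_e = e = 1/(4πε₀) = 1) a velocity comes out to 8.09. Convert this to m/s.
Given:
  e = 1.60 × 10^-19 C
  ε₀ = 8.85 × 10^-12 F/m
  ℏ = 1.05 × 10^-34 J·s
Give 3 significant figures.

One atomic unit of velocity: v_au = e²/(4πε₀ℏ) = 2.19 × 10^6 m/s.
8.09 × 2.19 × 10^6 m/s = 1.77 × 10^7 m/s

1.77 × 10^7 m/s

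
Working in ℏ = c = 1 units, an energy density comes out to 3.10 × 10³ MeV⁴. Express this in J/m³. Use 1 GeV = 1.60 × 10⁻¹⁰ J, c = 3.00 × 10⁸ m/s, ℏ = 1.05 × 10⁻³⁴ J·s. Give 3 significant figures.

6.50 × 10²⁸ J/m³

[E]/[L]³ = [E]⁴/(ℏc)³; restore (ℏc)⁻³.
1 GeV⁴ → 1/(ℏc)³ × (1 GeV in J)⁴ = 2.10 × 10³⁷ J/m³.
Convert the energy scale: 3.10 × 10³ MeV⁴ = 3.10 × 10⁻⁹ GeV⁴.
Result: 3.10 × 10⁻⁹ × 2.10 × 10³⁷ = 6.50 × 10²⁸ J/m³.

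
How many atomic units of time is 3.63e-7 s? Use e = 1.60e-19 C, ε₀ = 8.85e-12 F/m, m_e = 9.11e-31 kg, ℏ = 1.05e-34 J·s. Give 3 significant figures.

atomic unit of time: τ_au = (4πε₀)²ℏ³/(m_e e⁴) = 2.40e-17 s.
3.63e-7 / 2.40e-17 = 1.51e10

1.51e10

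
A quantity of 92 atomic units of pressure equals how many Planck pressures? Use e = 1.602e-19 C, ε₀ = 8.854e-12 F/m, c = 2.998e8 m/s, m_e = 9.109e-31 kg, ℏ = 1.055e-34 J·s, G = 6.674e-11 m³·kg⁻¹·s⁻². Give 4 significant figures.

5.817e-99

atomic unit of pressure: P_au = E_h/a₀³ = m_e⁴e¹⁰/((4πε₀)⁵ℏ⁸) = 2.929e13 Pa
Planck pressure: p_P = c⁷/(ℏG²) = 4.632e113 Pa
92 × 2.929e13 / 4.632e113 = 5.817e-99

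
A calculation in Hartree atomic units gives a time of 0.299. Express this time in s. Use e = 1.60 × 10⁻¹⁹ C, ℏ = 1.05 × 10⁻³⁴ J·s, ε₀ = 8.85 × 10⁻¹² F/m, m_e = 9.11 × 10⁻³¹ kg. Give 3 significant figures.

7.17 × 10⁻¹⁸ s

One atomic unit of time: τ_au = (4πε₀)²ℏ³/(m_e e⁴) = 2.40 × 10⁻¹⁷ s.
0.299 × 2.40 × 10⁻¹⁷ s = 7.17 × 10⁻¹⁸ s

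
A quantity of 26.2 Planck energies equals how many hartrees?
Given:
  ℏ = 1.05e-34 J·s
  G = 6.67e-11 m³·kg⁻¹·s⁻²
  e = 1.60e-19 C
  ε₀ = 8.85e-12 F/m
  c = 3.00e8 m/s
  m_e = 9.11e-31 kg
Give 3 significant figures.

1.17e28

Planck energy: E_P = √(ℏc⁵/G) = 1.96e9 J
hartree: E_h = m_e e⁴/(4πε₀ℏ)² = 4.38e-18 J
26.2 × 1.96e9 / 4.38e-18 = 1.17e28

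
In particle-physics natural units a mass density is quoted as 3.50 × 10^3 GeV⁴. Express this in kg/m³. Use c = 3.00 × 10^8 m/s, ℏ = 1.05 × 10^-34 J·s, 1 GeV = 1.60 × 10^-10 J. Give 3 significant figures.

8.15 × 10^23 kg/m³

Mass density is [E]/(c²[L]³) = [E]⁴/(ℏ³c⁵).
1 GeV⁴ → 1/(ℏ³c⁵) × (1 GeV in J)⁴ = 2.33 × 10^20 kg/m³.
Result: 3.50 × 10^3 × 2.33 × 10^20 = 8.15 × 10^23 kg/m³.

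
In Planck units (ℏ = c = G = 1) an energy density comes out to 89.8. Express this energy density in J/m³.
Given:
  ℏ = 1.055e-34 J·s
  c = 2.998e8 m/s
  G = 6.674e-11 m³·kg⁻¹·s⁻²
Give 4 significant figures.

4.160e115 J/m³

One Planck energy density: u_P = c⁷/(ℏG²) = 4.632e113 J/m³.
89.8 × 4.632e113 J/m³ = 4.160e115 J/m³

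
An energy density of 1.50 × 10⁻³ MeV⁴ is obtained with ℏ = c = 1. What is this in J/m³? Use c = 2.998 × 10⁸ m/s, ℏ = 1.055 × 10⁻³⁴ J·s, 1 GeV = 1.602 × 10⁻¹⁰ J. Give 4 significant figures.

3.122 × 10²² J/m³

[E]/[L]³ = [E]⁴/(ℏc)³; restore (ℏc)⁻³.
1 GeV⁴ → 1/(ℏc)³ × (1 GeV in J)⁴ = 2.082 × 10³⁷ J/m³.
Convert the energy scale: 1.50 × 10⁻³ MeV⁴ = 1.50 × 10⁻¹⁵ GeV⁴.
Result: 1.50 × 10⁻¹⁵ × 2.082 × 10³⁷ = 3.122 × 10²² J/m³.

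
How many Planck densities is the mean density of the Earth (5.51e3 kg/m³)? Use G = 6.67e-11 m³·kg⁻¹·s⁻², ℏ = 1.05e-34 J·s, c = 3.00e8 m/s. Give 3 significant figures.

1.06e-93

Planck density: ρ_P = c⁵/(ℏG²) = 5.20e96 kg/m³.
5.51e3 / 5.20e96 = 1.06e-93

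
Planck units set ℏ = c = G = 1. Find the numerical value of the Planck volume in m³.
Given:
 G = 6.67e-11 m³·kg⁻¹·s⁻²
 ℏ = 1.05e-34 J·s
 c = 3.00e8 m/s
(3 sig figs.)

4.18e-105 m³

From ℏ = c = G = 1 the volume scale is V_P = (ℏG/c³)^(3/2).
  = √(1.75e-209)
  = 4.18e-105 m³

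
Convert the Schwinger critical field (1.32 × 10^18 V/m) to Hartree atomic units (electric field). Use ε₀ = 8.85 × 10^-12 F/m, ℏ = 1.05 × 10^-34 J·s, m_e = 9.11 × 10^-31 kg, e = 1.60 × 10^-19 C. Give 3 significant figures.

2.54 × 10^6

atomic unit of electric field: E_au = E_h/(e a₀) = m_e²e⁵/((4πε₀)³ℏ⁴) = 5.20 × 10^11 V/m.
1.32 × 10^18 / 5.20 × 10^11 = 2.54 × 10^6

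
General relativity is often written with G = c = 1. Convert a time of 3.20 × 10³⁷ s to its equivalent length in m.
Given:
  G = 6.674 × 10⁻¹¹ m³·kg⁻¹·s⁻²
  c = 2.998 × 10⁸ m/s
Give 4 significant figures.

Time → length via c.
3.20 × 10³⁷ s × (c) = 9.594 × 10⁴⁵ m

9.594 × 10⁴⁵ m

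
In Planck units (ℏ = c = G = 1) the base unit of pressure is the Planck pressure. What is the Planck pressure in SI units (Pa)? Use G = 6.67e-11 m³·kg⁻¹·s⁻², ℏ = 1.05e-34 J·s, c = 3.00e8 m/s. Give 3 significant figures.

p_P = c⁷/(ℏG²)
  = 2.19e59 / 4.67e-55
  = 4.68e113 Pa

4.68e113 Pa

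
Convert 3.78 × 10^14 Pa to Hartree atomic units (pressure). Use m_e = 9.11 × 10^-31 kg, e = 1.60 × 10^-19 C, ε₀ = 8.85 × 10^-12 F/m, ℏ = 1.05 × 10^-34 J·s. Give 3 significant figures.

12.5

atomic unit of pressure: P_au = E_h/a₀³ = m_e⁴e¹⁰/((4πε₀)⁵ℏ⁸) = 3.01 × 10^13 Pa.
3.78 × 10^14 / 3.01 × 10^13 = 12.5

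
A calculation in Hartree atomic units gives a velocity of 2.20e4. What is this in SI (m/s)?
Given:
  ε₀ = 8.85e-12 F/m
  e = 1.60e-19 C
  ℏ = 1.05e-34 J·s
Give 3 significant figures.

One atomic unit of velocity: v_au = e²/(4πε₀ℏ) = 2.19e6 m/s.
2.20e4 × 2.19e6 m/s = 4.82e10 m/s

4.82e10 m/s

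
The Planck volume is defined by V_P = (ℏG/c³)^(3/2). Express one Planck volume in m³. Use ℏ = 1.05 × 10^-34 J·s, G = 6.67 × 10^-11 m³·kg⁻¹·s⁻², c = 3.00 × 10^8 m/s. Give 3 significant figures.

4.18 × 10^-105 m³

V_P = (ℏG/c³)^(3/2)
  = √(1.75 × 10^-209)
  = 4.18 × 10^-105 m³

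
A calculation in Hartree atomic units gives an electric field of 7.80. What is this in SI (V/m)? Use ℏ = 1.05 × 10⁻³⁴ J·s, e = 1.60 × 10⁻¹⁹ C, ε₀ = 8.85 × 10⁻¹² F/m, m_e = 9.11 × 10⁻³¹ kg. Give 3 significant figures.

One atomic unit of electric field: E_au = E_h/(e a₀) = m_e²e⁵/((4πε₀)³ℏ⁴) = 5.20 × 10¹¹ V/m.
7.80 × 5.20 × 10¹¹ V/m = 4.06 × 10¹² V/m

4.06 × 10¹² V/m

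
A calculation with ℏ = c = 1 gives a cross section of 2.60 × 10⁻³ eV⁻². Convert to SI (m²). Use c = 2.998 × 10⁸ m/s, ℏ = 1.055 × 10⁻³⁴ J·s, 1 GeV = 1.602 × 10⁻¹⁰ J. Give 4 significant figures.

Area is [L]² = [E]⁻²·(ℏc)²; restore (ℏc)².
1 GeV⁻² → (ℏc)² × (1 GeV in J)⁻² = 3.898 × 10⁻³² m².
Convert the energy scale: 2.60 × 10⁻³ eV⁻² = 2.60 × 10¹⁵ GeV⁻².
Result: 2.60 × 10¹⁵ × 3.898 × 10⁻³² = 1.013 × 10⁻¹⁶ m².

1.013 × 10⁻¹⁶ m²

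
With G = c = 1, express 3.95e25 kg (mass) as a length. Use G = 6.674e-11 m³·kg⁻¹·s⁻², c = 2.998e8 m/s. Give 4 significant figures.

In G = c = 1 units mass has dimensions of length; the conversion factor is G/c².
3.95e25 kg × (G/c²) = 0.02933 m

0.02933 m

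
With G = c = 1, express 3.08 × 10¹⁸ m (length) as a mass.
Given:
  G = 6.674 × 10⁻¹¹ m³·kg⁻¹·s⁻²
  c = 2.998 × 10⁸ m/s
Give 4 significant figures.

Length → mass via c²/G.
3.08 × 10¹⁸ m × (c²/G) = 4.148 × 10⁴⁵ kg

4.148 × 10⁴⁵ kg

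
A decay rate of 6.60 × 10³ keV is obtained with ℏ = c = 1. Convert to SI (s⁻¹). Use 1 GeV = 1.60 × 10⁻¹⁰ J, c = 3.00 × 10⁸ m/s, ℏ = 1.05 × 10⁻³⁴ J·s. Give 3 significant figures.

1.01 × 10²² s⁻¹

A rate is [E]/ℏ; divide by ℏ.
1 GeV → 1/ℏ × (1 GeV in J) = 1.52 × 10²⁴ s⁻¹.
Convert the energy scale: 6.60 × 10³ keV = 6.60 × 10⁻³ GeV.
Result: 6.60 × 10⁻³ × 1.52 × 10²⁴ = 1.01 × 10²² s⁻¹.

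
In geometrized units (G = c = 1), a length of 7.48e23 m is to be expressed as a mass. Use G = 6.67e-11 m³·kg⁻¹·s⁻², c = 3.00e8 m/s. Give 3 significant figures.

Length → mass via c²/G.
7.48e23 m × (c²/G) = 1.01e51 kg

1.01e51 kg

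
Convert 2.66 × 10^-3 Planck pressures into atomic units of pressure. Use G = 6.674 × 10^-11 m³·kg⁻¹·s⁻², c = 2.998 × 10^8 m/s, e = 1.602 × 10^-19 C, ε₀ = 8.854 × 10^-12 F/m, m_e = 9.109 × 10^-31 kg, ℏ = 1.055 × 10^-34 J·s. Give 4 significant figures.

4.207 × 10^97

Planck pressure: p_P = c⁷/(ℏG²) = 4.632 × 10^113 Pa
atomic unit of pressure: P_au = E_h/a₀³ = m_e⁴e¹⁰/((4πε₀)⁵ℏ⁸) = 2.929 × 10^13 Pa
2.66 × 10^-3 × 4.632 × 10^113 / 2.929 × 10^13 = 4.207 × 10^97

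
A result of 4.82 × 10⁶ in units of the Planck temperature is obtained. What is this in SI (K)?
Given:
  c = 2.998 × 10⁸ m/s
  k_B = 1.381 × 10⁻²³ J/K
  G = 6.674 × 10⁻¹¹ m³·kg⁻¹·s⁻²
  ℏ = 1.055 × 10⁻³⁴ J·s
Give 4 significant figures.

6.829 × 10³⁸ K

One Planck temperature: T_P = √(ℏc⁵/G) / k_B = 1.417 × 10³² K.
4.82 × 10⁶ × 1.417 × 10³² K = 6.829 × 10³⁸ K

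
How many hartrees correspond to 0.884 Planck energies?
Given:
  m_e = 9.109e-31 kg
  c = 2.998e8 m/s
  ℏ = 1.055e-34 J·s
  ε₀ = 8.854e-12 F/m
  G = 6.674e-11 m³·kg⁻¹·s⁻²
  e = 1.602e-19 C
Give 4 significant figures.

Planck energy: E_P = √(ℏc⁵/G) = 1.957e9 J
hartree: E_h = m_e e⁴/(4πε₀ℏ)² = 4.354e-18 J
0.884 × 1.957e9 / 4.354e-18 = 3.972e26

3.972e26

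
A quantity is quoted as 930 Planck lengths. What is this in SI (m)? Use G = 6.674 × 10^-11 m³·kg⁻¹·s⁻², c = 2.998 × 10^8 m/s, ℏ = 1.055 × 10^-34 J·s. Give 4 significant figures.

1.503 × 10^-32 m

One Planck length: ℓ_P = √(ℏG/c³) = 1.616 × 10^-35 m.
930 × 1.616 × 10^-35 m = 1.503 × 10^-32 m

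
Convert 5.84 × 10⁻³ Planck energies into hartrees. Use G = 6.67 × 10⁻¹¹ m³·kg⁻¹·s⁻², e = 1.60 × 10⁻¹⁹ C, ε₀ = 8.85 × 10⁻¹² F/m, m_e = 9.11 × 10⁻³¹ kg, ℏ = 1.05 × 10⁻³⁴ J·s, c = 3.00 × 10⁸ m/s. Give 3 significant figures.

Planck energy: E_P = √(ℏc⁵/G) = 1.96 × 10⁹ J
hartree: E_h = m_e e⁴/(4πε₀ℏ)² = 4.38 × 10⁻¹⁸ J
5.84 × 10⁻³ × 1.96 × 10⁹ / 4.38 × 10⁻¹⁸ = 2.61 × 10²⁴

2.61 × 10²⁴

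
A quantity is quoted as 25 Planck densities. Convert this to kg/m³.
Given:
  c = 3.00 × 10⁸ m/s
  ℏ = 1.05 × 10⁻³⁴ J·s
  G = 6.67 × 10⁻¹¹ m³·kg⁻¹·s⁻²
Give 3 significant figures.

1.30 × 10⁹⁸ kg/m³

One Planck density: ρ_P = c⁵/(ℏG²) = 5.20 × 10⁹⁶ kg/m³.
25 × 5.20 × 10⁹⁶ kg/m³ = 1.30 × 10⁹⁸ kg/m³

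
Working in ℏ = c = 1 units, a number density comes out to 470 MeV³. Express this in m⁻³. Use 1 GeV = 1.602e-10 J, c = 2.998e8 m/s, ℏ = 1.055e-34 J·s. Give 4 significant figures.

Number density is [L]⁻³ = [E]³/(ℏc)³.
1 GeV³ → 1/(ℏc)³ × (1 GeV in J)³ = 1.299e47 m⁻³.
Convert the energy scale: 470 MeV³ = 4.70e-7 GeV³.
Result: 4.70e-7 × 1.299e47 = 6.107e40 m⁻³.

6.107e40 m⁻³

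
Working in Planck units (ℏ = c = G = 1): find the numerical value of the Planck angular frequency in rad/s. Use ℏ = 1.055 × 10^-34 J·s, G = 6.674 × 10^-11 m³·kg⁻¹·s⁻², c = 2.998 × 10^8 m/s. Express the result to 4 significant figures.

1.855 × 10^43 rad/s

Dimensional analysis gives ω_P = √(c⁵/(ℏG)).
  = √(3.440 × 10^86)
  = 1.855 × 10^43 rad/s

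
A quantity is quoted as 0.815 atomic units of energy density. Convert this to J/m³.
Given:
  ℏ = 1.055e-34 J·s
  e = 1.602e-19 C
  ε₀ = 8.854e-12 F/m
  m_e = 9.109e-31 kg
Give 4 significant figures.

One atomic unit of energy density: u_au = E_h/a₀³ = m_e⁴e¹⁰/((4πε₀)⁵ℏ⁸) = 2.929e13 J/m³.
0.815 × 2.929e13 J/m³ = 2.387e13 J/m³

2.387e13 J/m³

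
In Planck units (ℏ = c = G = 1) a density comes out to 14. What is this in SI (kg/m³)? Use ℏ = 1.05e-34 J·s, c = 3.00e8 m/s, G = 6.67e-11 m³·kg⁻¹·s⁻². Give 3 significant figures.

One Planck density: ρ_P = c⁵/(ℏG²) = 5.20e96 kg/m³.
14 × 5.20e96 kg/m³ = 7.28e97 kg/m³

7.28e97 kg/m³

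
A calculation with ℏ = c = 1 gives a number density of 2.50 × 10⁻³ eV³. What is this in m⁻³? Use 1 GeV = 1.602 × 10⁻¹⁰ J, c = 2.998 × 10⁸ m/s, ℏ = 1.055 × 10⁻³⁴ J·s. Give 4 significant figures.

3.248 × 10¹⁷ m⁻³

Number density is [L]⁻³ = [E]³/(ℏc)³.
1 GeV³ → 1/(ℏc)³ × (1 GeV in J)³ = 1.299 × 10⁴⁷ m⁻³.
Convert the energy scale: 2.50 × 10⁻³ eV³ = 2.50 × 10⁻³⁰ GeV³.
Result: 2.50 × 10⁻³⁰ × 1.299 × 10⁴⁷ = 3.248 × 10¹⁷ m⁻³.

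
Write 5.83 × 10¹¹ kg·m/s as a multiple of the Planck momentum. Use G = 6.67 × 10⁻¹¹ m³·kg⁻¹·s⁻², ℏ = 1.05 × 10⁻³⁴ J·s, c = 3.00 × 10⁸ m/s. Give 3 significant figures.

8.94 × 10¹⁰

Planck momentum: p_P = √(ℏc³/G) = 6.52 kg·m/s.
5.83 × 10¹¹ / 6.52 = 8.94 × 10¹⁰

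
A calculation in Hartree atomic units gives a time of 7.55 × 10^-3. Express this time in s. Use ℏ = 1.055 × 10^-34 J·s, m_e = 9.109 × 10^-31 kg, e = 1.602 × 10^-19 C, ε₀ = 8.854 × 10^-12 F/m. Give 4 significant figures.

1.829 × 10^-19 s

One atomic unit of time: τ_au = (4πε₀)²ℏ³/(m_e e⁴) = 2.423 × 10^-17 s.
7.55 × 10^-3 × 2.423 × 10^-17 s = 1.829 × 10^-19 s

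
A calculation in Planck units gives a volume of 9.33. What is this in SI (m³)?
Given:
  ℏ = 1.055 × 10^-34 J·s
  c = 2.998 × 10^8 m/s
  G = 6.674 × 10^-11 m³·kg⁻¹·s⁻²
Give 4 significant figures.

3.941 × 10^-104 m³

One Planck volume: V_P = (ℏG/c³)^(3/2) = 4.224 × 10^-105 m³.
9.33 × 4.224 × 10^-105 m³ = 3.941 × 10^-104 m³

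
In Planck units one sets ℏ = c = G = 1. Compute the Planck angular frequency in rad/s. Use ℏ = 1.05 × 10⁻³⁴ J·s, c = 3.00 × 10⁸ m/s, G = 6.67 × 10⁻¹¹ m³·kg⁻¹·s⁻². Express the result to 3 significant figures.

1.86 × 10⁴³ rad/s

ω_P = √(c⁵/(ℏG))
  = √(3.47 × 10⁸⁶)
  = 1.86 × 10⁴³ rad/s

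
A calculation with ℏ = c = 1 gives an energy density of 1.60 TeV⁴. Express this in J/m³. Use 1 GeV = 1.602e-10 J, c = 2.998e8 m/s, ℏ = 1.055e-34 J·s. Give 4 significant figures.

3.331e49 J/m³

[E]/[L]³ = [E]⁴/(ℏc)³; restore (ℏc)⁻³.
1 GeV⁴ → 1/(ℏc)³ × (1 GeV in J)⁴ = 2.082e37 J/m³.
Convert the energy scale: 1.60 TeV⁴ = 1.60e12 GeV⁴.
Result: 1.60e12 × 2.082e37 = 3.331e49 J/m³.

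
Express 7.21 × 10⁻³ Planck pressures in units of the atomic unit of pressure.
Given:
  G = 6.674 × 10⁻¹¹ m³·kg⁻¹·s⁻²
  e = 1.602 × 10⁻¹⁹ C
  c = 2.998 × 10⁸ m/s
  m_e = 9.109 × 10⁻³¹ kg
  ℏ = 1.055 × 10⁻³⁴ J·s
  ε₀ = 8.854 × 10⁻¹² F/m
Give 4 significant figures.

Planck pressure: p_P = c⁷/(ℏG²) = 4.632 × 10¹¹³ Pa
atomic unit of pressure: P_au = E_h/a₀³ = m_e⁴e¹⁰/((4πε₀)⁵ℏ⁸) = 2.929 × 10¹³ Pa
7.21 × 10⁻³ × 4.632 × 10¹¹³ / 2.929 × 10¹³ = 1.140 × 10⁹⁸

1.140 × 10⁹⁸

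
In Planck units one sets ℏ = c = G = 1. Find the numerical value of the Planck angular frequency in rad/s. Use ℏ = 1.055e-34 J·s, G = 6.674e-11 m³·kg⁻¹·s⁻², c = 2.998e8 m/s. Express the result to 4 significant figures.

1.855e43 rad/s

ω_P = √(c⁵/(ℏG))
  = √(3.440e86)
  = 1.855e43 rad/s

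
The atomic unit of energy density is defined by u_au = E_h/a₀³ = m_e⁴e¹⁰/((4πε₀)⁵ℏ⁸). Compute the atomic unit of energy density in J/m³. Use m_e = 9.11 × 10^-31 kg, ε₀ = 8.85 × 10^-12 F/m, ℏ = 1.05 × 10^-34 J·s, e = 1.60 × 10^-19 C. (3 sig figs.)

3.01 × 10^13 J/m³

u_au = E_h/a₀³ = m_e⁴e¹⁰/((4πε₀)⁵ℏ⁸)
E_h = 4.38 × 10^-18 J
a₀ = 5.26 × 10^-11 m
E_h/a₀³ = 3.01 × 10^13 J/m³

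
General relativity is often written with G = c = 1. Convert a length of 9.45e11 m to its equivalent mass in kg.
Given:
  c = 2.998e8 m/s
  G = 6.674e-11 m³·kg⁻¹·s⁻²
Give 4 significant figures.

Length → mass via c²/G.
9.45e11 m × (c²/G) = 1.273e39 kg

1.273e39 kg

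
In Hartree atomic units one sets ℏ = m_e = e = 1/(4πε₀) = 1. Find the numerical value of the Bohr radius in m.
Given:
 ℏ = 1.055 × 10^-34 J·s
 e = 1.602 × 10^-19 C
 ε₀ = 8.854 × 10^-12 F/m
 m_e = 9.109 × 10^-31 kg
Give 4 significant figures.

a₀ = 4πε₀ℏ²/(m_e e²)
  = 1.238 × 10^-78 / 2.338 × 10^-68
  = 5.297 × 10^-11 m

5.297 × 10^-11 m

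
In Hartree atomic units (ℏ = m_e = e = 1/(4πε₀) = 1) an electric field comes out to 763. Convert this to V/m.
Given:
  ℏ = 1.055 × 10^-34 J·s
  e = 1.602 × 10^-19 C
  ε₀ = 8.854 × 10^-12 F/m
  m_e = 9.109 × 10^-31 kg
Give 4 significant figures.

3.915 × 10^14 V/m

One atomic unit of electric field: E_au = E_h/(e a₀) = m_e²e⁵/((4πε₀)³ℏ⁴) = 5.131 × 10^11 V/m.
763 × 5.131 × 10^11 V/m = 3.915 × 10^14 V/m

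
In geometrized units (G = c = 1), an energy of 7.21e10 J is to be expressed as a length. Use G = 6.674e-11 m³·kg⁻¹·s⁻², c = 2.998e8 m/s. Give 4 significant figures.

5.957e-34 m

Energy → length via G/c⁴.
7.21e10 J × (G/c⁴) = 5.957e-34 m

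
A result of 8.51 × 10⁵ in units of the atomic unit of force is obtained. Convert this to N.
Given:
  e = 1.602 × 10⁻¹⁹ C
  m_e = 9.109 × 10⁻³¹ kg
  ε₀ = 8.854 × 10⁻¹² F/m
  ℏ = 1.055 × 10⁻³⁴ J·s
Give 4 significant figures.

One atomic unit of force: F_au = E_h/a₀ = m_e²e⁶/((4πε₀)³ℏ⁴) = 8.220 × 10⁻⁸ N.
8.51 × 10⁵ × 8.220 × 10⁻⁸ N = 0.06995 N

0.06995 N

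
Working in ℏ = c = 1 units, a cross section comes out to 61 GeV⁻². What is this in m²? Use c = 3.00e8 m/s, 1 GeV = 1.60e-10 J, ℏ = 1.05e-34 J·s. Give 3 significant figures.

2.36e-30 m²

Area is [L]² = [E]⁻²·(ℏc)²; restore (ℏc)².
1 GeV⁻² → (ℏc)² × (1 GeV in J)⁻² = 3.88e-32 m².
Result: 61 × 3.88e-32 = 2.36e-30 m².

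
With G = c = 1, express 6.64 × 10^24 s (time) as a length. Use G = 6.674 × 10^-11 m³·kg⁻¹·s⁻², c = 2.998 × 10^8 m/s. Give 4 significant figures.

Time → length via c.
6.64 × 10^24 s × (c) = 1.991 × 10^33 m

1.991 × 10^33 m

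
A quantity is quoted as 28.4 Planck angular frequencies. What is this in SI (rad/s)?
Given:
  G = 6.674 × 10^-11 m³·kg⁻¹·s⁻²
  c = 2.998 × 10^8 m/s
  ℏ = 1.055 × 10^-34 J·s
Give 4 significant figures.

One Planck angular frequency: ω_P = √(c⁵/(ℏG)) = 1.855 × 10^43 rad/s.
28.4 × 1.855 × 10^43 rad/s = 5.267 × 10^44 rad/s

5.267 × 10^44 rad/s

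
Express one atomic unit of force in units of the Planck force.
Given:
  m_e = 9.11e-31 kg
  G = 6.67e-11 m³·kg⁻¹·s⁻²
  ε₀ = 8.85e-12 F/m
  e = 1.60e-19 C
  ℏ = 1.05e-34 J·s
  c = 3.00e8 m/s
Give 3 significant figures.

atomic unit of force: F_au = E_h/a₀ = m_e²e⁶/((4πε₀)³ℏ⁴) = 8.33e-8 N
Planck force: F_P = c⁴/G = 1.21e44 N
ratio = 8.33e-8 / 1.21e44 = 6.86e-52

6.86e-52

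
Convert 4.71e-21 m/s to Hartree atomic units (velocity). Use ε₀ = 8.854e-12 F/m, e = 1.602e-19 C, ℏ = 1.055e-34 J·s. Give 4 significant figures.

atomic unit of velocity: v_au = e²/(4πε₀ℏ) = 2.186e6 m/s.
4.71e-21 / 2.186e6 = 2.154e-27

2.154e-27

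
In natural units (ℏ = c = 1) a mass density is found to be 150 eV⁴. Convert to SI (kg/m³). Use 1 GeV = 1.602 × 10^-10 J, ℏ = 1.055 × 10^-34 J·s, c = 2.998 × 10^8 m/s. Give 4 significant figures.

3.474 × 10^-14 kg/m³

Mass density is [E]/(c²[L]³) = [E]⁴/(ℏ³c⁵).
1 GeV⁴ → 1/(ℏ³c⁵) × (1 GeV in J)⁴ = 2.316 × 10^20 kg/m³.
Convert the energy scale: 150 eV⁴ = 1.50 × 10^-34 GeV⁴.
Result: 1.50 × 10^-34 × 2.316 × 10^20 = 3.474 × 10^-14 kg/m³.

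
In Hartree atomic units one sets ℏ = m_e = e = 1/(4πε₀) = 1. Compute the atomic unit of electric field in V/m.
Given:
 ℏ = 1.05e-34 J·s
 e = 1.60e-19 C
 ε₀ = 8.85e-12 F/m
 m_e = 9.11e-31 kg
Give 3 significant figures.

E_au = E_h/(e a₀) = m_e²e⁵/((4πε₀)³ℏ⁴)
E_h = 4.38e-18 J
a₀ = 5.26e-11 m
E_h/(e·a₀) = 5.20e11 V/m

5.20e11 V/m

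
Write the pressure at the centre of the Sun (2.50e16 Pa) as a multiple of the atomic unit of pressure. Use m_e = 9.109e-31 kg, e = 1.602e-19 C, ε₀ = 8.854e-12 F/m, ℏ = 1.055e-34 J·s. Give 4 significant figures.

atomic unit of pressure: P_au = E_h/a₀³ = m_e⁴e¹⁰/((4πε₀)⁵ℏ⁸) = 2.929e13 Pa.
2.50e16 / 2.929e13 = 853.5

853.5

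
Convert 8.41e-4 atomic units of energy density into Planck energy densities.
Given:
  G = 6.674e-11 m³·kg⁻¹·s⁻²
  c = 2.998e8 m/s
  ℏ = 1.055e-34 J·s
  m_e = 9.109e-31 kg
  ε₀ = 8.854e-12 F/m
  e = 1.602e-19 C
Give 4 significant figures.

5.318e-104

atomic unit of energy density: u_au = E_h/a₀³ = m_e⁴e¹⁰/((4πε₀)⁵ℏ⁸) = 2.929e13 J/m³
Planck energy density: u_P = c⁷/(ℏG²) = 4.632e113 J/m³
8.41e-4 × 2.929e13 / 4.632e113 = 5.318e-104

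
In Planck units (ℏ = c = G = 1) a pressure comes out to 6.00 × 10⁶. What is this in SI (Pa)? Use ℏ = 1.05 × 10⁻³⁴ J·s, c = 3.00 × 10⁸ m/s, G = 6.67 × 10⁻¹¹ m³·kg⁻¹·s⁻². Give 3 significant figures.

2.81 × 10¹²⁰ Pa

One Planck pressure: p_P = c⁷/(ℏG²) = 4.68 × 10¹¹³ Pa.
6.00 × 10⁶ × 4.68 × 10¹¹³ Pa = 2.81 × 10¹²⁰ Pa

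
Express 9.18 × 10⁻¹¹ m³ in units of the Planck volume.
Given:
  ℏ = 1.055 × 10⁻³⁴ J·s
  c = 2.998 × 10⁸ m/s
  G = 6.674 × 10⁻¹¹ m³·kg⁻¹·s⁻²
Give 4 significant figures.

Planck volume: V_P = (ℏG/c³)^(3/2) = 4.224 × 10⁻¹⁰⁵ m³.
9.18 × 10⁻¹¹ / 4.224 × 10⁻¹⁰⁵ = 2.173 × 10⁹⁴

2.173 × 10⁹⁴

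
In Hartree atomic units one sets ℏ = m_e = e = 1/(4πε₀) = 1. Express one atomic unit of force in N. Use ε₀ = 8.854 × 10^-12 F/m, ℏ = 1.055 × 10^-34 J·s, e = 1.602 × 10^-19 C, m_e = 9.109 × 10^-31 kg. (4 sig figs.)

F_au = E_h/a₀ = m_e²e⁶/((4πε₀)³ℏ⁴)
E_h = 4.354 × 10^-18 J
a₀ = 5.297 × 10^-11 m
E_h/a₀ = 8.220 × 10^-8 N

8.220 × 10^-8 N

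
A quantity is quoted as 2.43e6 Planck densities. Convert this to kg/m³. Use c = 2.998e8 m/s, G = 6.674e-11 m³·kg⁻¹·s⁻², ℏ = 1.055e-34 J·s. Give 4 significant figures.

One Planck density: ρ_P = c⁵/(ℏG²) = 5.154e96 kg/m³.
2.43e6 × 5.154e96 kg/m³ = 1.252e103 kg/m³

1.252e103 kg/m³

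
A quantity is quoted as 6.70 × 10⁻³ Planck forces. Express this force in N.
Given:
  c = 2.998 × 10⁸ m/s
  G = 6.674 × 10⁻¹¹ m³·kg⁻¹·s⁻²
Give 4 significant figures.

One Planck force: F_P = c⁴/G = 1.210 × 10⁴⁴ N.
6.70 × 10⁻³ × 1.210 × 10⁴⁴ N = 8.110 × 10⁴¹ N

8.110 × 10⁴¹ N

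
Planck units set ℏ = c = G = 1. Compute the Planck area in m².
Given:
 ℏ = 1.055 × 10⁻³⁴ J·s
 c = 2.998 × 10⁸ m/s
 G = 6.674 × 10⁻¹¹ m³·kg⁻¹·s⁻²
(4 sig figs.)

The unique combination of the constants set to 1 with dimensions of area is A_P = ℏG/c³.
  = 7.041 × 10⁻⁴⁵ / 2.695 × 10²⁵
  = 2.613 × 10⁻⁷⁰ m²

2.613 × 10⁻⁷⁰ m²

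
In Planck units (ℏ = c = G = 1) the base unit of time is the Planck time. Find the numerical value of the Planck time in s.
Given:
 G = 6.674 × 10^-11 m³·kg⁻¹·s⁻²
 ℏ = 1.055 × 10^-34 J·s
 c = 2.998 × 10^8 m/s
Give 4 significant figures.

t_P = √(ℏG/c⁵)
  = √(2.907 × 10^-87)
  = 5.392 × 10^-44 s

5.392 × 10^-44 s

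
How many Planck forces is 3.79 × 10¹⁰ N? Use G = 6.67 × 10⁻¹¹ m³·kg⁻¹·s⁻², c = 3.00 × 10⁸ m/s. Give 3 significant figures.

Planck force: F_P = c⁴/G = 1.21 × 10⁴⁴ N.
3.79 × 10¹⁰ / 1.21 × 10⁴⁴ = 3.12 × 10⁻³⁴

3.12 × 10⁻³⁴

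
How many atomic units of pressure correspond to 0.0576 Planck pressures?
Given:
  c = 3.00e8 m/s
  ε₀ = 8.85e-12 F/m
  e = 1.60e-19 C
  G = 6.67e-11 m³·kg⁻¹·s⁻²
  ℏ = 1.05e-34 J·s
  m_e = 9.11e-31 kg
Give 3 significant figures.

Planck pressure: p_P = c⁷/(ℏG²) = 4.68e113 Pa
atomic unit of pressure: P_au = E_h/a₀³ = m_e⁴e¹⁰/((4πε₀)⁵ℏ⁸) = 3.01e13 Pa
0.0576 × 4.68e113 / 3.01e13 = 8.95e98

8.95e98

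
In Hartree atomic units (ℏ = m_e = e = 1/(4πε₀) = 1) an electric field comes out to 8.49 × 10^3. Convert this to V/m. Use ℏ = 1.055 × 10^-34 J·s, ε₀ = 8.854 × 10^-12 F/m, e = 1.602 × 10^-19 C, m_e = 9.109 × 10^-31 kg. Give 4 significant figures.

One atomic unit of electric field: E_au = E_h/(e a₀) = m_e²e⁵/((4πε₀)³ℏ⁴) = 5.131 × 10^11 V/m.
8.49 × 10^3 × 5.131 × 10^11 V/m = 4.356 × 10^15 V/m

4.356 × 10^15 V/m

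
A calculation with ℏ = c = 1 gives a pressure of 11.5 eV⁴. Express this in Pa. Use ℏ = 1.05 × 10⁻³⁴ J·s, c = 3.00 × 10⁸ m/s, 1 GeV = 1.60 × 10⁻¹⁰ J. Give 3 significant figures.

241 Pa

Pressure is [E]/[L]³ = [E]⁴/(ℏc)³.
1 GeV⁴ → 1/(ℏc)³ × (1 GeV in J)⁴ = 2.10 × 10³⁷ Pa.
Convert the energy scale: 11.5 eV⁴ = 1.15 × 10⁻³⁵ GeV⁴.
Result: 1.15 × 10⁻³⁵ × 2.10 × 10³⁷ = 241 Pa.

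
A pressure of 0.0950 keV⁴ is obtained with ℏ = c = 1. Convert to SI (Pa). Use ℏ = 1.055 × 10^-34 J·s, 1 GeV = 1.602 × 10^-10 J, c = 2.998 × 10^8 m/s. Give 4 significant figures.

1.978 × 10^12 Pa

Pressure is [E]/[L]³ = [E]⁴/(ℏc)³.
1 GeV⁴ → 1/(ℏc)³ × (1 GeV in J)⁴ = 2.082 × 10^37 Pa.
Convert the energy scale: 0.0950 keV⁴ = 9.50 × 10^-26 GeV⁴.
Result: 9.50 × 10^-26 × 2.082 × 10^37 = 1.978 × 10^12 Pa.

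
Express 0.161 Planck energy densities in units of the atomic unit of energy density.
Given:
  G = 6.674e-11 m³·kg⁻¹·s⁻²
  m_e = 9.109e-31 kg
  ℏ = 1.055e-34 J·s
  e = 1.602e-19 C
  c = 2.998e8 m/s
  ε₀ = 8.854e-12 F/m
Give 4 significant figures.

2.546e99

Planck energy density: u_P = c⁷/(ℏG²) = 4.632e113 J/m³
atomic unit of energy density: u_au = E_h/a₀³ = m_e⁴e¹⁰/((4πε₀)⁵ℏ⁸) = 2.929e13 J/m³
0.161 × 4.632e113 / 2.929e13 = 2.546e99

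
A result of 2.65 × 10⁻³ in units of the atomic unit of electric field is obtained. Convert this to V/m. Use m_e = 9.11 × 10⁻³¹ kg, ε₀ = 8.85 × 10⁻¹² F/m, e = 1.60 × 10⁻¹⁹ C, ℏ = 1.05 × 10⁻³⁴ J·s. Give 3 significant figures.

One atomic unit of electric field: E_au = E_h/(e a₀) = m_e²e⁵/((4πε₀)³ℏ⁴) = 5.20 × 10¹¹ V/m.
2.65 × 10⁻³ × 5.20 × 10¹¹ V/m = 1.38 × 10⁹ V/m

1.38 × 10⁹ V/m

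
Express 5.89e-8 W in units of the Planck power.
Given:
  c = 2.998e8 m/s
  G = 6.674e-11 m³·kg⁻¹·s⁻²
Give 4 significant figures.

Planck power: P_P = c⁵/G = 3.629e52 W.
5.89e-8 / 3.629e52 = 1.623e-60

1.623e-60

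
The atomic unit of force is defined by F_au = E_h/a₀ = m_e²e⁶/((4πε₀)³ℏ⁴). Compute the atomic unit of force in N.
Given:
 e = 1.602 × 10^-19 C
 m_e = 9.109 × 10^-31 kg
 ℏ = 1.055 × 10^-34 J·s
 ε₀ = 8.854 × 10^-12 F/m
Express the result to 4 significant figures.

F_au = E_h/a₀ = m_e²e⁶/((4πε₀)³ℏ⁴)
E_h = 4.354 × 10^-18 J
a₀ = 5.297 × 10^-11 m
E_h/a₀ = 8.220 × 10^-8 N

8.220 × 10^-8 N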